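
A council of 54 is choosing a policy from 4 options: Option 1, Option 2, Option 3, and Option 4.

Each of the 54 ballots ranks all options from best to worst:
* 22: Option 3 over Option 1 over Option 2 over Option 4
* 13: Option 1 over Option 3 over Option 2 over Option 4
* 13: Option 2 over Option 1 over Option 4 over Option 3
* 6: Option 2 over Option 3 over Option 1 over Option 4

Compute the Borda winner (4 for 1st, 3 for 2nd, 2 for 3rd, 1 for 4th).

Option 1

Option 1: 22×3 + 13×4 + 13×3 + 6×2 = 169
Option 2: 22×2 + 13×2 + 13×4 + 6×4 = 146
Option 3: 22×4 + 13×3 + 13×1 + 6×3 = 158
Option 4: 22×1 + 13×1 + 13×2 + 6×1 = 67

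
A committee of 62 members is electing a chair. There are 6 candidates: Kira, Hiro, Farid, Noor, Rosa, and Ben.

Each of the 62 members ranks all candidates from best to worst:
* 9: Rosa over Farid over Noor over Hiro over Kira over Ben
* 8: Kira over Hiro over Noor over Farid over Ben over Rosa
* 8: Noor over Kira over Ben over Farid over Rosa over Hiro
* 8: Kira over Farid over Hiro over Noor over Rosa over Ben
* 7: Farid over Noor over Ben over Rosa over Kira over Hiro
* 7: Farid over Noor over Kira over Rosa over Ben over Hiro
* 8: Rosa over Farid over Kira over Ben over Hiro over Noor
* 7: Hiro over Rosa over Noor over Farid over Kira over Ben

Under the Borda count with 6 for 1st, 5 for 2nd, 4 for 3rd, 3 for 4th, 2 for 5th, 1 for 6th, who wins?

Farid

Kira: 9×2 + 8×6 + 8×5 + 8×6 + 7×2 + 7×4 + 8×4 + 7×2 = 242
Hiro: 9×3 + 8×5 + 8×1 + 8×4 + 7×1 + 7×1 + 8×2 + 7×6 = 179
Farid: 9×5 + 8×3 + 8×3 + 8×5 + 7×6 + 7×6 + 8×5 + 7×3 = 278
Noor: 9×4 + 8×4 + 8×6 + 8×3 + 7×5 + 7×5 + 8×1 + 7×4 = 246
Rosa: 9×6 + 8×1 + 8×2 + 8×2 + 7×3 + 7×3 + 8×6 + 7×5 = 219
Ben: 9×1 + 8×2 + 8×4 + 8×1 + 7×4 + 7×2 + 8×3 + 7×1 = 138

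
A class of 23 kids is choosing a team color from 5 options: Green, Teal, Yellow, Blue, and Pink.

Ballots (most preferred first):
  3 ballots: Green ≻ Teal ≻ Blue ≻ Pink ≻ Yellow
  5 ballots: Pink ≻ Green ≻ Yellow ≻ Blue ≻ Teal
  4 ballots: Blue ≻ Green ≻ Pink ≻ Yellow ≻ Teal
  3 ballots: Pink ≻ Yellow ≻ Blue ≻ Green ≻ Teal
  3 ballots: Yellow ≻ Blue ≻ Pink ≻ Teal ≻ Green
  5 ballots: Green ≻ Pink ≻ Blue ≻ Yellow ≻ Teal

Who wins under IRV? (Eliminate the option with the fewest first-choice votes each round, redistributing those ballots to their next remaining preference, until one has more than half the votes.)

Round 1: Green 8, Teal 0, Yellow 3, Blue 4, Pink 8. Teal eliminated.
Round 2: Green 8, Yellow 3, Blue 4, Pink 8. Yellow eliminated.
Round 3: Green 8, Blue 7, Pink 8. Blue eliminated.
Round 4: Green 12, Pink 11. Green has a majority (≥12).

Green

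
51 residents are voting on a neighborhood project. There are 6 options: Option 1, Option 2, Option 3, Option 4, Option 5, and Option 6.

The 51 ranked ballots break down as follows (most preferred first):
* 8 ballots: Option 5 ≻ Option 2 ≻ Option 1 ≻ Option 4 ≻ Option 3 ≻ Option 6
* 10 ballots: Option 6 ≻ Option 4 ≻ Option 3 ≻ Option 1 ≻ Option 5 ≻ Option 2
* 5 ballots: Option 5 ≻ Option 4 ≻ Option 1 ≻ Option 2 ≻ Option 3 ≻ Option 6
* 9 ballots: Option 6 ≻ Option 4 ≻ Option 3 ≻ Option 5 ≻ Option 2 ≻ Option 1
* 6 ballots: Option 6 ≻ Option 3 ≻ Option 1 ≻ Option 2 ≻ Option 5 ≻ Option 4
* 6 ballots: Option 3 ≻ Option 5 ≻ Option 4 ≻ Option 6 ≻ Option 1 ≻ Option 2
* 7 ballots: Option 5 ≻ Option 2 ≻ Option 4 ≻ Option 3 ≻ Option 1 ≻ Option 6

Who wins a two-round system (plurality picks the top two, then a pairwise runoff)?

Option 5

Round 1 first-place votes: Option 1 0, Option 2 0, Option 3 6, Option 4 0, Option 5 20, Option 6 25. Option 6 and Option 5 advance.
Runoff: Option 6 is ranked above Option 5 on 25 ballots, Option 5 above Option 6 on 26.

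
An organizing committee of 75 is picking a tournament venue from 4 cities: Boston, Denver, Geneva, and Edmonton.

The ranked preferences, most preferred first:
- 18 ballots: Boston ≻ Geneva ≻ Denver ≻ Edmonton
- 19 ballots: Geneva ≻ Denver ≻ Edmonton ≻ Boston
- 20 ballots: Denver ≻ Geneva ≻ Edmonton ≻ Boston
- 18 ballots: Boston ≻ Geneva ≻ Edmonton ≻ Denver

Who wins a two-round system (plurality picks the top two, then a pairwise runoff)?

Round 1 first-place votes: Boston 36, Denver 20, Geneva 19, Edmonton 0. Boston and Denver advance.
Runoff: Boston is ranked above Denver on 36 ballots, Denver above Boston on 39.

Denver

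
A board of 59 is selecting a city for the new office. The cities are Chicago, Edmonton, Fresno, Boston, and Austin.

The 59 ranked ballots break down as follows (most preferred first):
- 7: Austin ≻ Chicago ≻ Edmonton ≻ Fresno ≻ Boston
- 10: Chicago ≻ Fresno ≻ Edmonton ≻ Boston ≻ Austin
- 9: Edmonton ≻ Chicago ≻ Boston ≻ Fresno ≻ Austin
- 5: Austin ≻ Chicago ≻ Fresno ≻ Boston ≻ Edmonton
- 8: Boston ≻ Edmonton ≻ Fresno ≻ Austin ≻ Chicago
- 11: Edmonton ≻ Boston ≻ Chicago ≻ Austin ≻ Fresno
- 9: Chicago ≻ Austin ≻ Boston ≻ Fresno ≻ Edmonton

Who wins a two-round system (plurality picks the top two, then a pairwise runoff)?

Chicago

Round 1 first-place votes: Chicago 19, Edmonton 20, Fresno 0, Boston 8, Austin 12. Edmonton and Chicago advance.
Runoff: Edmonton is ranked above Chicago on 28 ballots, Chicago above Edmonton on 31.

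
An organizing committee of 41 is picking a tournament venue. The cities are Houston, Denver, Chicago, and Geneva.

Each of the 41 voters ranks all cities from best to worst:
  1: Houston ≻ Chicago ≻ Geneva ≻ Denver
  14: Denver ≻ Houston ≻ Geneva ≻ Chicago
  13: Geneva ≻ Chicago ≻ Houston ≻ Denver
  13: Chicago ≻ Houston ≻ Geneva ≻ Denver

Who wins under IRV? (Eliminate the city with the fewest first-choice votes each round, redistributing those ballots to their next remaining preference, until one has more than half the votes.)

Round 1: Houston 1, Denver 14, Chicago 13, Geneva 13. Houston eliminated.
Round 2: Denver 14, Chicago 14, Geneva 13. Geneva eliminated.
Round 3: Denver 14, Chicago 27. Chicago has a majority (≥21).

Chicago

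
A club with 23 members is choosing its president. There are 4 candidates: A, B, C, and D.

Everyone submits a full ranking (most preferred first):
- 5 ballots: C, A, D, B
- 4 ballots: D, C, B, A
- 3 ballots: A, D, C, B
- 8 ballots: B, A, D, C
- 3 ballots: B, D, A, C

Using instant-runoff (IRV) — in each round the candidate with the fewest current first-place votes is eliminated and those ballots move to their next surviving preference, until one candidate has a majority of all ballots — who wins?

D

Round 1: A 3, B 11, C 5, D 4. A eliminated.
Round 2: B 11, C 5, D 7. C eliminated.
Round 3: B 11, D 12. D has a majority (≥12).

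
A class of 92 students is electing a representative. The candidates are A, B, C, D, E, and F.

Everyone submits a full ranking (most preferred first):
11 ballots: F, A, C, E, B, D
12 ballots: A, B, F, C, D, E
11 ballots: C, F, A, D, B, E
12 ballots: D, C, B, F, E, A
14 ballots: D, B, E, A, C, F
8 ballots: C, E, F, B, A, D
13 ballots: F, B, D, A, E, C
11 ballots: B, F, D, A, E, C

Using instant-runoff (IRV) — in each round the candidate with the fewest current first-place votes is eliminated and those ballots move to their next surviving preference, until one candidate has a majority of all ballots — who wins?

F

Round 1: A 12, B 11, C 19, D 26, E 0, F 24. E eliminated.
Round 2: A 12, B 11, C 19, D 26, F 24. B eliminated.
Round 3: A 12, C 19, D 26, F 35. A eliminated.
Round 4: C 19, D 26, F 47. F has a majority (≥47).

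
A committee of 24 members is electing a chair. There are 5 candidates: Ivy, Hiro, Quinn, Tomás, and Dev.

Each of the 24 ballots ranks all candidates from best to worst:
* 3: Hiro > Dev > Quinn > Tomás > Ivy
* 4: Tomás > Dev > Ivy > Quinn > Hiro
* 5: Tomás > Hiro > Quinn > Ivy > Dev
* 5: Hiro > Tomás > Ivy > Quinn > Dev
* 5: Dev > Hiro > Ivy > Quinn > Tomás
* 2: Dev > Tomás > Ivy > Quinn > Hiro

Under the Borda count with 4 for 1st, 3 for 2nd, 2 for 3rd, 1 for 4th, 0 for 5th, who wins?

Hiro

Ivy: 3×0 + 4×2 + 5×1 + 5×2 + 5×2 + 2×2 = 37
Hiro: 3×4 + 4×0 + 5×3 + 5×4 + 5×3 + 2×0 = 62
Quinn: 3×2 + 4×1 + 5×2 + 5×1 + 5×1 + 2×1 = 32
Tomás: 3×1 + 4×4 + 5×4 + 5×3 + 5×0 + 2×3 = 60
Dev: 3×3 + 4×3 + 5×0 + 5×0 + 5×4 + 2×4 = 49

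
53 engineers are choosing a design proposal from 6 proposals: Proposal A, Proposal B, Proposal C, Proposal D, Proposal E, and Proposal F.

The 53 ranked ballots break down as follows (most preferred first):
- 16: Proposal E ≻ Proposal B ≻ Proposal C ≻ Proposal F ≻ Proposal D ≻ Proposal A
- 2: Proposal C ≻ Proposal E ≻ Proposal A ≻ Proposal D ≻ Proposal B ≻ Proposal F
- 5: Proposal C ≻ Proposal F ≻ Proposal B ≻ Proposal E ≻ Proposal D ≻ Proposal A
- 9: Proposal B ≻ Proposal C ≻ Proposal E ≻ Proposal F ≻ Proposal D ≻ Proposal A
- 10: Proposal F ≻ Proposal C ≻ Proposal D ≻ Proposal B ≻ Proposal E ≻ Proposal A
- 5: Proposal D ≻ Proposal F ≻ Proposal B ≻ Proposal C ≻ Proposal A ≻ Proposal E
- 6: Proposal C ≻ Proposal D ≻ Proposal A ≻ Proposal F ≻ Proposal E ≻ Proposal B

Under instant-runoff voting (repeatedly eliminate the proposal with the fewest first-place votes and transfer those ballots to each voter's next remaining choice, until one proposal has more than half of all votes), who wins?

Proposal C

Round 1: Proposal A 0, Proposal B 9, Proposal C 13, Proposal D 5, Proposal E 16, Proposal F 10. Proposal A eliminated.
Round 2: Proposal B 9, Proposal C 13, Proposal D 5, Proposal E 16, Proposal F 10. Proposal D eliminated.
Round 3: Proposal B 9, Proposal C 13, Proposal E 16, Proposal F 15. Proposal B eliminated.
Round 4: Proposal C 22, Proposal E 16, Proposal F 15. Proposal F eliminated.
Round 5: Proposal C 37, Proposal E 16. Proposal C has a majority (≥27).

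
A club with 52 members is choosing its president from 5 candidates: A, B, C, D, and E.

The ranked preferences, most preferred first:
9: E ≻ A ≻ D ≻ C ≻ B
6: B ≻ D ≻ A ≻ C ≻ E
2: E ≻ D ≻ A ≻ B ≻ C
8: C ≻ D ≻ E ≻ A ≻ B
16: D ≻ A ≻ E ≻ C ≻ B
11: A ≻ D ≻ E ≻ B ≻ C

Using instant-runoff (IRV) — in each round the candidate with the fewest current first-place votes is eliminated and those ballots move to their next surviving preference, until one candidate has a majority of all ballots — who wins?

D

Round 1: A 11, B 6, C 8, D 16, E 11. B eliminated.
Round 2: A 11, C 8, D 22, E 11. C eliminated.
Round 3: A 11, D 30, E 11. D has a majority (≥27).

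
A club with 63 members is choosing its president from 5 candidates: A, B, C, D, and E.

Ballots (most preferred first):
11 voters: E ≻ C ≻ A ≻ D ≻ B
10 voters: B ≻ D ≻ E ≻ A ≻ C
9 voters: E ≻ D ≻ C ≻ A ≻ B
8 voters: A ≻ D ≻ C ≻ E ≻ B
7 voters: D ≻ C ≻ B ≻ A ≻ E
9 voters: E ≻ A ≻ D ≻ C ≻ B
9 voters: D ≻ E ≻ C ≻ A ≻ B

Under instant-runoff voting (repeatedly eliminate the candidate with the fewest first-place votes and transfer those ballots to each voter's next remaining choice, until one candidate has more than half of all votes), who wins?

D

Round 1: A 8, B 10, C 0, D 16, E 29. C eliminated.
Round 2: A 8, B 10, D 16, E 29. A eliminated.
Round 3: B 10, D 24, E 29. B eliminated.
Round 4: D 34, E 29. D has a majority (≥32).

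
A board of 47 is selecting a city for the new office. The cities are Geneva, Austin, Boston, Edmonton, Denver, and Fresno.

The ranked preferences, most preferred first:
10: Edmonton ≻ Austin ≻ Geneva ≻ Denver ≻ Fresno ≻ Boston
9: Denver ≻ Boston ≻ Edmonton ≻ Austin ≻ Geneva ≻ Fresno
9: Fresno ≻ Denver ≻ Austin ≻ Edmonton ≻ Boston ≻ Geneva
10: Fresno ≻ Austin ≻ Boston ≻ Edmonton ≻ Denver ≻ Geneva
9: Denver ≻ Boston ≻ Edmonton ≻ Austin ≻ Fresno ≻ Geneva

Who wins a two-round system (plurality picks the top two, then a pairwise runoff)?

Round 1 first-place votes: Geneva 0, Austin 0, Boston 0, Edmonton 10, Denver 18, Fresno 19. Fresno and Denver advance.
Runoff: Fresno is ranked above Denver on 19 ballots, Denver above Fresno on 28.

Denver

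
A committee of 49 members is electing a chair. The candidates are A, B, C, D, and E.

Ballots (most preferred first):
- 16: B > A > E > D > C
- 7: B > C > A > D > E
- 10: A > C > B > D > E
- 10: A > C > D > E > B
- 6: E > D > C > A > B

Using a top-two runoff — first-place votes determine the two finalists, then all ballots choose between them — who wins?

A

Round 1 first-place votes: A 20, B 23, C 0, D 0, E 6. B and A advance.
Runoff: B is ranked above A on 23 ballots, A above B on 26.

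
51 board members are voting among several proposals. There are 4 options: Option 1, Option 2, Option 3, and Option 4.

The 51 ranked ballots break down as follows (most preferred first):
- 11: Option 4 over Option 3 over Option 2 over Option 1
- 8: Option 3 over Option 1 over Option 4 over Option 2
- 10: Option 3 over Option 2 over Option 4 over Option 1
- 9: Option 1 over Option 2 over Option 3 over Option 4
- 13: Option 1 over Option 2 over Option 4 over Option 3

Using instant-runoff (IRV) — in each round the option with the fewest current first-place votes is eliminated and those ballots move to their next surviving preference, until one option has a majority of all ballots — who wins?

Round 1: Option 1 22, Option 2 0, Option 3 18, Option 4 11. Option 2 eliminated.
Round 2: Option 1 22, Option 3 18, Option 4 11. Option 4 eliminated.
Round 3: Option 1 22, Option 3 29. Option 3 has a majority (≥26).

Option 3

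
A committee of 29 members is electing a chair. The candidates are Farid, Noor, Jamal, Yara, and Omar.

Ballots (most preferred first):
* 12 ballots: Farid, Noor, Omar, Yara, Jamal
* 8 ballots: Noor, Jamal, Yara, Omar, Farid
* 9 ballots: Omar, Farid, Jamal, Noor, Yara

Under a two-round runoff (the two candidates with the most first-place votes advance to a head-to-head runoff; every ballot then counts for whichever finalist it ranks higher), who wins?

Omar

Round 1 first-place votes: Farid 12, Noor 8, Jamal 0, Yara 0, Omar 9. Farid and Omar advance.
Runoff: Farid is ranked above Omar on 12 ballots, Omar above Farid on 17.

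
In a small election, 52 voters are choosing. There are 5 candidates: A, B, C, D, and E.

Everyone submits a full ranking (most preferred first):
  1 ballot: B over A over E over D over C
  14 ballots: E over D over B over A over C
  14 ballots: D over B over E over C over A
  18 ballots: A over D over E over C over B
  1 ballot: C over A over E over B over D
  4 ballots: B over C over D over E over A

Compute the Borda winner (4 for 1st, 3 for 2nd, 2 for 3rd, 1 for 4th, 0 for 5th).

D

A: 1×3 + 14×1 + 14×0 + 18×4 + 1×3 + 4×0 = 92
B: 1×4 + 14×2 + 14×3 + 18×0 + 1×1 + 4×4 = 91
C: 1×0 + 14×0 + 14×1 + 18×1 + 1×4 + 4×3 = 48
D: 1×1 + 14×3 + 14×4 + 18×3 + 1×0 + 4×2 = 161
E: 1×2 + 14×4 + 14×2 + 18×2 + 1×2 + 4×1 = 128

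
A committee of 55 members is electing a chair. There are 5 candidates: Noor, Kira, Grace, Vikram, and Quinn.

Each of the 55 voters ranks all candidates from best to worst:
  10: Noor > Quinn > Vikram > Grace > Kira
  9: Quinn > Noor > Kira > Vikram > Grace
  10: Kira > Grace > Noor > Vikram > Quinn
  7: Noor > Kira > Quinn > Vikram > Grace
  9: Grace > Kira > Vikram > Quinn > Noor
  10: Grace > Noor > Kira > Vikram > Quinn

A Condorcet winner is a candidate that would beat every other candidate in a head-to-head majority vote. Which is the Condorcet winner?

Grace

Grace vs Noor: 29–26
Grace vs Kira: 29–26
Grace vs Vikram: 29–26
Grace vs Quinn: 29–26
Grace beats every other candidate.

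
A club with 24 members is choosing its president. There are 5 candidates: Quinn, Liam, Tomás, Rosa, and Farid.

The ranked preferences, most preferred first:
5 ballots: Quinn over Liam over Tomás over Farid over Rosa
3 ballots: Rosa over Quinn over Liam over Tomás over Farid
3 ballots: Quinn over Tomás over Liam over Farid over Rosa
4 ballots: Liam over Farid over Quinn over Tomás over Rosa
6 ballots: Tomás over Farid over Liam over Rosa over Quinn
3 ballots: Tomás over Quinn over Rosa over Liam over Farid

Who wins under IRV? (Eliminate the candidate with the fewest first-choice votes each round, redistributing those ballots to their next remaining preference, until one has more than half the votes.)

Quinn

Round 1: Quinn 8, Liam 4, Tomás 9, Rosa 3, Farid 0. Farid eliminated.
Round 2: Quinn 8, Liam 4, Tomás 9, Rosa 3. Rosa eliminated.
Round 3: Quinn 11, Liam 4, Tomás 9. Liam eliminated.
Round 4: Quinn 15, Tomás 9. Quinn has a majority (≥13).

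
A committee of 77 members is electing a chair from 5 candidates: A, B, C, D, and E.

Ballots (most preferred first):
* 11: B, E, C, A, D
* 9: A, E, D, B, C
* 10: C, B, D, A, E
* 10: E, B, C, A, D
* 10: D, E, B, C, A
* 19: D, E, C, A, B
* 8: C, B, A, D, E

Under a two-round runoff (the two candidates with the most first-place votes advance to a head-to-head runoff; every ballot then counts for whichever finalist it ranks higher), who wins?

C

Round 1 first-place votes: A 9, B 11, C 18, D 29, E 10. D and C advance.
Runoff: D is ranked above C on 38 ballots, C above D on 39.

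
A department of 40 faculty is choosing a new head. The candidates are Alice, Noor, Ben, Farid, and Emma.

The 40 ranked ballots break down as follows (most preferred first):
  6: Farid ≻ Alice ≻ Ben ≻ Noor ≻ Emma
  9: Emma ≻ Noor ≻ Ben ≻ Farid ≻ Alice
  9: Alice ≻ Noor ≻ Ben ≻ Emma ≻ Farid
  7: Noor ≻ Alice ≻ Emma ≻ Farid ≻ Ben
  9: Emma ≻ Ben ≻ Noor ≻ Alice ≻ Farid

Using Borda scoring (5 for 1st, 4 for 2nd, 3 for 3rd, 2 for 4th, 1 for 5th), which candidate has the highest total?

Noor

Alice: 6×4 + 9×1 + 9×5 + 7×4 + 9×2 = 124
Noor: 6×2 + 9×4 + 9×4 + 7×5 + 9×3 = 146
Ben: 6×3 + 9×3 + 9×3 + 7×1 + 9×4 = 115
Farid: 6×5 + 9×2 + 9×1 + 7×2 + 9×1 = 80
Emma: 6×1 + 9×5 + 9×2 + 7×3 + 9×5 = 135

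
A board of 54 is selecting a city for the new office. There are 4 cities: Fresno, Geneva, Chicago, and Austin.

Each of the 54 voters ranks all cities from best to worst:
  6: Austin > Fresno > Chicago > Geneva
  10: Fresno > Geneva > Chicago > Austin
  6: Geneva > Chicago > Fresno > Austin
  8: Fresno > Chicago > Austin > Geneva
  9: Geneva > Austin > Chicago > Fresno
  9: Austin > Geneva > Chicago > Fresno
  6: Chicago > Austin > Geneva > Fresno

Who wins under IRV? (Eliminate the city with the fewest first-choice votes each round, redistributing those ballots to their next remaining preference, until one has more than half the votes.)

Round 1: Fresno 18, Geneva 15, Chicago 6, Austin 15. Chicago eliminated.
Round 2: Fresno 18, Geneva 15, Austin 21. Geneva eliminated.
Round 3: Fresno 24, Austin 30. Austin has a majority (≥28).

Austin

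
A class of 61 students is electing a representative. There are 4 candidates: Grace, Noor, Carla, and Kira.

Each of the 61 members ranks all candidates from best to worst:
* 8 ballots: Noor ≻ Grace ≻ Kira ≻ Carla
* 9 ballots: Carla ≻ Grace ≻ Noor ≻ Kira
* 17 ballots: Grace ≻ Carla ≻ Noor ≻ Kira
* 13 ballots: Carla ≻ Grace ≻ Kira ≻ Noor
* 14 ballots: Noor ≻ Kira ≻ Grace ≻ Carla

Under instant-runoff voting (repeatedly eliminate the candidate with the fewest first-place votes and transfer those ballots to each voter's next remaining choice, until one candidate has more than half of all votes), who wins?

Carla

Round 1: Grace 17, Noor 22, Carla 22, Kira 0. Kira eliminated.
Round 2: Grace 17, Noor 22, Carla 22. Grace eliminated.
Round 3: Noor 22, Carla 39. Carla has a majority (≥31).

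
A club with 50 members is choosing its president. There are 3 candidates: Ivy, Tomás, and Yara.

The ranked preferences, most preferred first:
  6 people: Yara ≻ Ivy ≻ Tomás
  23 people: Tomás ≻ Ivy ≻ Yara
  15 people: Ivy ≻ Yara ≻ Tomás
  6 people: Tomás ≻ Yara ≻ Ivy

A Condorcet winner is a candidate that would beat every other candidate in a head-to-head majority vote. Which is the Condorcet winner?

Tomás

Tomás vs Ivy: 29–21
Tomás vs Yara: 29–21
Tomás beats every other candidate.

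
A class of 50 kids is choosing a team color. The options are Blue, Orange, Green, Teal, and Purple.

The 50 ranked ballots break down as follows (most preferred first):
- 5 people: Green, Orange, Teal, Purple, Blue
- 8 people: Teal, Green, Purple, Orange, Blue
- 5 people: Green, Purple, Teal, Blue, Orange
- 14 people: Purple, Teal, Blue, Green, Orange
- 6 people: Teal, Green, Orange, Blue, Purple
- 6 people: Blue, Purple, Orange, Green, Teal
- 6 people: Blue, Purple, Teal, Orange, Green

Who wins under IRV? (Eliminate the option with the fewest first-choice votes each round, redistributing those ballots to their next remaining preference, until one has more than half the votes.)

Round 1: Blue 12, Orange 0, Green 10, Teal 14, Purple 14. Orange eliminated.
Round 2: Blue 12, Green 10, Teal 14, Purple 14. Green eliminated.
Round 3: Blue 12, Teal 19, Purple 19. Blue eliminated.
Round 4: Teal 19, Purple 31. Purple has a majority (≥26).

Purple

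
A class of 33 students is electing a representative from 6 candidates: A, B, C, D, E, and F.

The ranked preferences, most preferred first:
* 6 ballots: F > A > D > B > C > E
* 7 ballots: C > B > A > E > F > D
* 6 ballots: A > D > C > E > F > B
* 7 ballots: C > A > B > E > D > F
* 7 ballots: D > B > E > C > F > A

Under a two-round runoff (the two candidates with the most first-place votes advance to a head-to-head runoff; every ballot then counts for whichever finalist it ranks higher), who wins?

D

Round 1 first-place votes: A 6, B 0, C 14, D 7, E 0, F 6. C and D advance.
Runoff: C is ranked above D on 14 ballots, D above C on 19.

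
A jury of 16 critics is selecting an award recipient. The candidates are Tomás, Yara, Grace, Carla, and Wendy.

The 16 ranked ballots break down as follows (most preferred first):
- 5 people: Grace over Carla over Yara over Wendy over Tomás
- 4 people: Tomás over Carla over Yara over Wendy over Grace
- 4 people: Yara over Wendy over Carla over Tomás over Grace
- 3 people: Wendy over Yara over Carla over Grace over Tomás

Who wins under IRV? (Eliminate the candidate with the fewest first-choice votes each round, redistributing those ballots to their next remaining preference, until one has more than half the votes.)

Round 1: Tomás 4, Yara 4, Grace 5, Carla 0, Wendy 3. Carla eliminated.
Round 2: Tomás 4, Yara 4, Grace 5, Wendy 3. Wendy eliminated.
Round 3: Tomás 4, Yara 7, Grace 5. Tomás eliminated.
Round 4: Yara 11, Grace 5. Yara has a majority (≥9).

Yara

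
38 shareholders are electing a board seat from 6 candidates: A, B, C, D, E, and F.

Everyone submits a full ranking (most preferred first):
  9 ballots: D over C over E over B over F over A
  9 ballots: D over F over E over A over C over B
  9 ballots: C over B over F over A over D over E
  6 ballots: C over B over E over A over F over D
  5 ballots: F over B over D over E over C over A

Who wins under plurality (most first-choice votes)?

D

First-place votes: A 0, B 0, C 15, D 18, E 0, F 5.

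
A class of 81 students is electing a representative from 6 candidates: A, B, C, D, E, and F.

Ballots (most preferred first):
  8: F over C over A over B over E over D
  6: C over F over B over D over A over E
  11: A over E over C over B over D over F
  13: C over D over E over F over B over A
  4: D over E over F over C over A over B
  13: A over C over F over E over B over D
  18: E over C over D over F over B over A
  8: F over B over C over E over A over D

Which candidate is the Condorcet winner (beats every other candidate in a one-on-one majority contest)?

C

C vs A: 57–24
C vs B: 73–8
C vs D: 77–4
C vs E: 48–33
C vs F: 61–20
C beats every other candidate.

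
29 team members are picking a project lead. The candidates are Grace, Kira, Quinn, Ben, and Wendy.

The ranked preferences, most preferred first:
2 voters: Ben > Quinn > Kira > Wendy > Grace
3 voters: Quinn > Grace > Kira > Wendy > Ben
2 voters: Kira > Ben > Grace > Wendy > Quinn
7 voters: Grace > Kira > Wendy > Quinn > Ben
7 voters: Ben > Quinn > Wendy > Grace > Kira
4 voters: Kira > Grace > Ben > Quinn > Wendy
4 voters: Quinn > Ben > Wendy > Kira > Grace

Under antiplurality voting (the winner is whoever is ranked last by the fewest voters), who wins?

Quinn

Last-place votes: Grace 6, Kira 7, Quinn 2, Ben 10, Wendy 4.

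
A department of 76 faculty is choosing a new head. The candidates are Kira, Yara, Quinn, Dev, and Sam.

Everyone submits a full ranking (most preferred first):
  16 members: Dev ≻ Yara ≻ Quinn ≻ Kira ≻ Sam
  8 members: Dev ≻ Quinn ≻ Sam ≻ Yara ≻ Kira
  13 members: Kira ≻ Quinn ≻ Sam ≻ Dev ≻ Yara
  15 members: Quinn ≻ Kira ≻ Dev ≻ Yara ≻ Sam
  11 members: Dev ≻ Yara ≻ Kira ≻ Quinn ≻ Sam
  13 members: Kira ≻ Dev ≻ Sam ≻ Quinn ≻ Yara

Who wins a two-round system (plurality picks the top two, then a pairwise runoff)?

Kira

Round 1 first-place votes: Kira 26, Yara 0, Quinn 15, Dev 35, Sam 0. Dev and Kira advance.
Runoff: Dev is ranked above Kira on 35 ballots, Kira above Dev on 41.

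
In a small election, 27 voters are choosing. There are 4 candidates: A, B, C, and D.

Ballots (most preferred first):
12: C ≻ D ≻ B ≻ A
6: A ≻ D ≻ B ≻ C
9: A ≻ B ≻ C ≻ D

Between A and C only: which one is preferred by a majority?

A is ranked above C on 15 ballots; C above A on 12.

A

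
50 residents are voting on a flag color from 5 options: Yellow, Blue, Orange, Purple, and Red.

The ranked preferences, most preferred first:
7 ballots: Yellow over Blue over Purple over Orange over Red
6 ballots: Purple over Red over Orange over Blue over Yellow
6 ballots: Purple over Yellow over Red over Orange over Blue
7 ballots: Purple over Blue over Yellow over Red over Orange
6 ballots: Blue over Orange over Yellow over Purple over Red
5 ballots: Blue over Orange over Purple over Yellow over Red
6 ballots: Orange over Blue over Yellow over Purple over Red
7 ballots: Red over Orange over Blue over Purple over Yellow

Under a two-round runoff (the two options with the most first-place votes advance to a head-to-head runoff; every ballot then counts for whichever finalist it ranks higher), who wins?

Blue

Round 1 first-place votes: Yellow 7, Blue 11, Orange 6, Purple 19, Red 7. Purple and Blue advance.
Runoff: Purple is ranked above Blue on 19 ballots, Blue above Purple on 31.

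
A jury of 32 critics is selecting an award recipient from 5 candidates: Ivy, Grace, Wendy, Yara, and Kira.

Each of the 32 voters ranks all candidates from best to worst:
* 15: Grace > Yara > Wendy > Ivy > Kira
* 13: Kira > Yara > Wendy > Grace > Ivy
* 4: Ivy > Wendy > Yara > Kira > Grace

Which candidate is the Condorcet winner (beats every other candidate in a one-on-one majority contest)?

Yara vs Ivy: 28–4
Yara vs Grace: 17–15
Yara vs Wendy: 28–4
Yara vs Kira: 19–13
Yara beats every other candidate.

Yara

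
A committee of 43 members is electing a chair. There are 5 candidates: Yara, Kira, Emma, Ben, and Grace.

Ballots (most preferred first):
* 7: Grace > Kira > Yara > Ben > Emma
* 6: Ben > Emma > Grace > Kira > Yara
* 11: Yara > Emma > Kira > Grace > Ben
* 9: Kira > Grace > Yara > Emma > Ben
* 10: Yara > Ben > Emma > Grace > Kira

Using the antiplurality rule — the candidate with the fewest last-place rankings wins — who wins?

Last-place votes: Yara 6, Kira 10, Emma 7, Ben 20, Grace 0.

Grace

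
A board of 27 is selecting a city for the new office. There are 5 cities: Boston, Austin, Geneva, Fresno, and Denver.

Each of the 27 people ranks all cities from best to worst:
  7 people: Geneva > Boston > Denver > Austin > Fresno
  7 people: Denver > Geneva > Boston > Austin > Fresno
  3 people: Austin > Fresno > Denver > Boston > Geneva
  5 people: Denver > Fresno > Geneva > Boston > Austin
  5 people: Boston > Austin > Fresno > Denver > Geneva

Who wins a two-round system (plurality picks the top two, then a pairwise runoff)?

Denver

Round 1 first-place votes: Boston 5, Austin 3, Geneva 7, Fresno 0, Denver 12. Denver and Geneva advance.
Runoff: Denver is ranked above Geneva on 20 ballots, Geneva above Denver on 7.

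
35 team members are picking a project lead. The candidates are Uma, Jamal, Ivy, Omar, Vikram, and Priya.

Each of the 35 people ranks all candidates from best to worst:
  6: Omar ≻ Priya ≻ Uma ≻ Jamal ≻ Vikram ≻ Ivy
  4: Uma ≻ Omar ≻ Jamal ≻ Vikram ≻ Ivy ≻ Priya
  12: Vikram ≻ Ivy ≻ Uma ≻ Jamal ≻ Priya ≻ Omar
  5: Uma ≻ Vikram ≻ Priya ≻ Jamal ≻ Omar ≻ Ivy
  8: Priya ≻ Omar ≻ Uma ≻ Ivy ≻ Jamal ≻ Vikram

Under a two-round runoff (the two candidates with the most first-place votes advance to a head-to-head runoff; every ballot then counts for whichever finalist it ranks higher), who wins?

Round 1 first-place votes: Uma 9, Jamal 0, Ivy 0, Omar 6, Vikram 12, Priya 8. Vikram and Uma advance.
Runoff: Vikram is ranked above Uma on 12 ballots, Uma above Vikram on 23.

Uma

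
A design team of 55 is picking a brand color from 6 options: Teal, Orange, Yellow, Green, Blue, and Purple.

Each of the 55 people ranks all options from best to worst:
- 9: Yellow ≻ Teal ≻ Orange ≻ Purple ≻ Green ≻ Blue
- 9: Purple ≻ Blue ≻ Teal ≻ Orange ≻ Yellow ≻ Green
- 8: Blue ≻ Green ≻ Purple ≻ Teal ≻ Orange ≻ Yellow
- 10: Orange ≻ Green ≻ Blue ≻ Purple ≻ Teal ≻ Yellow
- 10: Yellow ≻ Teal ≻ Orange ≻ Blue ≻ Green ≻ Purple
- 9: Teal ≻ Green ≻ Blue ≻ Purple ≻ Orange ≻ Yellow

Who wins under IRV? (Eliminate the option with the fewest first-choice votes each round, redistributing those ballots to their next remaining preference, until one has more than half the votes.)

Purple

Round 1: Teal 9, Orange 10, Yellow 19, Green 0, Blue 8, Purple 9. Green eliminated.
Round 2: Teal 9, Orange 10, Yellow 19, Blue 8, Purple 9. Blue eliminated.
Round 3: Teal 9, Orange 10, Yellow 19, Purple 17. Teal eliminated.
Round 4: Orange 10, Yellow 19, Purple 26. Orange eliminated.
Round 5: Yellow 19, Purple 36. Purple has a majority (≥28).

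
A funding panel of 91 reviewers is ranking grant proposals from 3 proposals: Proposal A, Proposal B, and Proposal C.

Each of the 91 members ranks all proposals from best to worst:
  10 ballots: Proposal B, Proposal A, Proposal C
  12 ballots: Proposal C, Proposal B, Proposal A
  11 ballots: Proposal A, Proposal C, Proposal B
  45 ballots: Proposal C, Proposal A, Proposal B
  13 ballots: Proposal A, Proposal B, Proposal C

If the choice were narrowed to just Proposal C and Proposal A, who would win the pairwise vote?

Proposal C is ranked above Proposal A on 57 ballots; Proposal A above Proposal C on 34.

Proposal C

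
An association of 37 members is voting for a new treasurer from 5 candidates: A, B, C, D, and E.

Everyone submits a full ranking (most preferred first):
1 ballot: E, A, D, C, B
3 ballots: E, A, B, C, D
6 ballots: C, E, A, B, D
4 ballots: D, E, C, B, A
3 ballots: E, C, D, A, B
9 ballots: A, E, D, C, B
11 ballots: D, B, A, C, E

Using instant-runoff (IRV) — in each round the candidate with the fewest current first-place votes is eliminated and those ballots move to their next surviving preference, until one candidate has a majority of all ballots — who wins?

E

Round 1: A 9, B 0, C 6, D 15, E 7. B eliminated.
Round 2: A 9, C 6, D 15, E 7. C eliminated.
Round 3: A 9, D 15, E 13. A eliminated.
Round 4: D 15, E 22. E has a majority (≥19).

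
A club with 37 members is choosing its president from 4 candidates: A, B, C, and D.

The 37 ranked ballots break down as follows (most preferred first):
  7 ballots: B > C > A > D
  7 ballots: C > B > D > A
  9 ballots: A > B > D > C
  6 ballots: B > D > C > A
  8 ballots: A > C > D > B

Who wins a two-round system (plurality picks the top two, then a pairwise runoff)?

B

Round 1 first-place votes: A 17, B 13, C 7, D 0. A and B advance.
Runoff: A is ranked above B on 17 ballots, B above A on 20.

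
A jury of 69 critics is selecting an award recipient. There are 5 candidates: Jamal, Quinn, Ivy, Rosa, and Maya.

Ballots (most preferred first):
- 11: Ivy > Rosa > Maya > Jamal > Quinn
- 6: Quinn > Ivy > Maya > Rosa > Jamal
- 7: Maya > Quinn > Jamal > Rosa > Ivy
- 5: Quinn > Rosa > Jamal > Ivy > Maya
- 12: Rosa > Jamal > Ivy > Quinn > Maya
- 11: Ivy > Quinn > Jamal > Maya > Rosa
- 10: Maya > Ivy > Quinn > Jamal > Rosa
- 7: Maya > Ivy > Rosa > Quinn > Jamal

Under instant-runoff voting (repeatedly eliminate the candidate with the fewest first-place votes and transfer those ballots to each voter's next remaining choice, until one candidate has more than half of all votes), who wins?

Ivy

Round 1: Jamal 0, Quinn 11, Ivy 22, Rosa 12, Maya 24. Jamal eliminated.
Round 2: Quinn 11, Ivy 22, Rosa 12, Maya 24. Quinn eliminated.
Round 3: Ivy 28, Rosa 17, Maya 24. Rosa eliminated.
Round 4: Ivy 45, Maya 24. Ivy has a majority (≥35).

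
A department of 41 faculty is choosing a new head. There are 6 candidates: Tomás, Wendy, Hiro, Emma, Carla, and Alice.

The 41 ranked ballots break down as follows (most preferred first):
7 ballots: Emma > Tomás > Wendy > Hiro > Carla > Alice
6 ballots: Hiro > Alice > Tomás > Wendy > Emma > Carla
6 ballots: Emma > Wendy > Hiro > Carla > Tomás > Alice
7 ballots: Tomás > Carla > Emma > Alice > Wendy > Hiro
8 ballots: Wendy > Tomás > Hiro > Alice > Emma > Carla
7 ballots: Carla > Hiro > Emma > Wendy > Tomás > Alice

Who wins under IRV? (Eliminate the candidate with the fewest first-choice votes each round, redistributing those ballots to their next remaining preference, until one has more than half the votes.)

Round 1: Tomás 7, Wendy 8, Hiro 6, Emma 13, Carla 7, Alice 0. Alice eliminated.
Round 2: Tomás 7, Wendy 8, Hiro 6, Emma 13, Carla 7. Hiro eliminated.
Round 3: Tomás 13, Wendy 8, Emma 13, Carla 7. Carla eliminated.
Round 4: Tomás 13, Wendy 8, Emma 20. Wendy eliminated.
Round 5: Tomás 21, Emma 20. Tomás has a majority (≥21).

Tomás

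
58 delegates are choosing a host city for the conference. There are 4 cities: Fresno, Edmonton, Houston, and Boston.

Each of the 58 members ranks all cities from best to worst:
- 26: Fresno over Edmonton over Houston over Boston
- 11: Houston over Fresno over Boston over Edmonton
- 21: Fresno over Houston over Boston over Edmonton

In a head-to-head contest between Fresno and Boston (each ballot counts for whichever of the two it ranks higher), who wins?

Fresno is ranked above Boston on 58 ballots; Boston above Fresno on 0.

Fresno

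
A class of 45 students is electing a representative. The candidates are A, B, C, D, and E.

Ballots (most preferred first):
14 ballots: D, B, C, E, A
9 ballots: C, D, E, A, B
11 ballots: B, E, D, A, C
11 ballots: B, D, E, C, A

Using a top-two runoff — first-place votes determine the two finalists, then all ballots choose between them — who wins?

Round 1 first-place votes: A 0, B 22, C 9, D 14, E 0. B and D advance.
Runoff: B is ranked above D on 22 ballots, D above B on 23.

D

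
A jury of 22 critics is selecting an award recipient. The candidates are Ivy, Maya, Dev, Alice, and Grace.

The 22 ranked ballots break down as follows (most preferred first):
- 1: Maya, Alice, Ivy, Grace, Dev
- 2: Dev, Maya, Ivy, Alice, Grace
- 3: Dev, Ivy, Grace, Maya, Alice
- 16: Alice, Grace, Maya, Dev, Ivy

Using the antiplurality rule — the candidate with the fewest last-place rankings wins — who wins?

Last-place votes: Ivy 16, Maya 0, Dev 1, Alice 3, Grace 2.

Maya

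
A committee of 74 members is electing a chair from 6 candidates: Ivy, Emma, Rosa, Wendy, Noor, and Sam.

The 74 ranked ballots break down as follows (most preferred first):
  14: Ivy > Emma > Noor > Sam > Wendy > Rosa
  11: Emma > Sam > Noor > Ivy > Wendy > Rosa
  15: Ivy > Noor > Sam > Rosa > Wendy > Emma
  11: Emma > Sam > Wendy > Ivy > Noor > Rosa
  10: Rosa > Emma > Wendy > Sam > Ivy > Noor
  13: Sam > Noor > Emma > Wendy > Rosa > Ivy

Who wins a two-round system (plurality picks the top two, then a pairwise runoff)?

Round 1 first-place votes: Ivy 29, Emma 22, Rosa 10, Wendy 0, Noor 0, Sam 13. Ivy and Emma advance.
Runoff: Ivy is ranked above Emma on 29 ballots, Emma above Ivy on 45.

Emma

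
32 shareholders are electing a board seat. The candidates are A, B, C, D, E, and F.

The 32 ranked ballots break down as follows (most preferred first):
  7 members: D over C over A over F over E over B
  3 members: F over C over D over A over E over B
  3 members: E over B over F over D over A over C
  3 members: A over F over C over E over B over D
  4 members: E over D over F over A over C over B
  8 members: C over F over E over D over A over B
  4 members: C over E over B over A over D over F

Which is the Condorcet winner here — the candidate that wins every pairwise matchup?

C

C vs A: 22–10
C vs B: 29–3
C vs D: 18–14
C vs E: 25–7
C vs F: 19–13
C beats every other candidate.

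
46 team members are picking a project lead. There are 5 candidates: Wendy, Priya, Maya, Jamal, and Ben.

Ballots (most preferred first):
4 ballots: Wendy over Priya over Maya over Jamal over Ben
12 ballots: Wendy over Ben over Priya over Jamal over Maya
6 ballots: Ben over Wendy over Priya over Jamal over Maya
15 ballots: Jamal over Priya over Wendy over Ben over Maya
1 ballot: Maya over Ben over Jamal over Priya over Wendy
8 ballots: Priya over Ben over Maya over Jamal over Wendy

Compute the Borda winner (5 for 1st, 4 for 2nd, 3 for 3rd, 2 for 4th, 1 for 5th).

Wendy: 4×5 + 12×5 + 6×4 + 15×3 + 1×1 + 8×1 = 158
Priya: 4×4 + 12×3 + 6×3 + 15×4 + 1×2 + 8×5 = 172
Maya: 4×3 + 12×1 + 6×1 + 15×1 + 1×5 + 8×3 = 74
Jamal: 4×2 + 12×2 + 6×2 + 15×5 + 1×3 + 8×2 = 138
Ben: 4×1 + 12×4 + 6×5 + 15×2 + 1×4 + 8×4 = 148

Priya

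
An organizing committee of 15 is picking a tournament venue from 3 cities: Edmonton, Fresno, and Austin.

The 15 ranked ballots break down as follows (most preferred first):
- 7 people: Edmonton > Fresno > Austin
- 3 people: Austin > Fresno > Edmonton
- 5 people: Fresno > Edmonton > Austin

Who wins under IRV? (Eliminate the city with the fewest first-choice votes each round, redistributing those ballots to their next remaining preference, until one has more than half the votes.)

Round 1: Edmonton 7, Fresno 5, Austin 3. Austin eliminated.
Round 2: Edmonton 7, Fresno 8. Fresno has a majority (≥8).

Fresno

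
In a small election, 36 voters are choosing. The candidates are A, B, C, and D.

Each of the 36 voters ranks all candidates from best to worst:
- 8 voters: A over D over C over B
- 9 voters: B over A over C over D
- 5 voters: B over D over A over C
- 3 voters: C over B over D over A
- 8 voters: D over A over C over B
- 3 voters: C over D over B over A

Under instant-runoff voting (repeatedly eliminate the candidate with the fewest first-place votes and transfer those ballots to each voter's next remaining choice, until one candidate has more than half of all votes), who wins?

Round 1: A 8, B 14, C 6, D 8. C eliminated.
Round 2: A 8, B 17, D 11. A eliminated.
Round 3: B 17, D 19. D has a majority (≥19).

D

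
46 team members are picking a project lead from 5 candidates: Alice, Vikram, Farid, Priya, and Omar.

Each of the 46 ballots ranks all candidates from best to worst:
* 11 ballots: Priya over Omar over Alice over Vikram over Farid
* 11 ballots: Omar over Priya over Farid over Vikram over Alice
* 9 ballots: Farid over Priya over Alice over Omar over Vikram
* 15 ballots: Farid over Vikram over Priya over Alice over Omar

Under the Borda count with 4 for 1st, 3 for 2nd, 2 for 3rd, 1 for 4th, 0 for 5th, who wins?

Alice: 11×2 + 11×0 + 9×2 + 15×1 = 55
Vikram: 11×1 + 11×1 + 9×0 + 15×3 = 67
Farid: 11×0 + 11×2 + 9×4 + 15×4 = 118
Priya: 11×4 + 11×3 + 9×3 + 15×2 = 134
Omar: 11×3 + 11×4 + 9×1 + 15×0 = 86

Priya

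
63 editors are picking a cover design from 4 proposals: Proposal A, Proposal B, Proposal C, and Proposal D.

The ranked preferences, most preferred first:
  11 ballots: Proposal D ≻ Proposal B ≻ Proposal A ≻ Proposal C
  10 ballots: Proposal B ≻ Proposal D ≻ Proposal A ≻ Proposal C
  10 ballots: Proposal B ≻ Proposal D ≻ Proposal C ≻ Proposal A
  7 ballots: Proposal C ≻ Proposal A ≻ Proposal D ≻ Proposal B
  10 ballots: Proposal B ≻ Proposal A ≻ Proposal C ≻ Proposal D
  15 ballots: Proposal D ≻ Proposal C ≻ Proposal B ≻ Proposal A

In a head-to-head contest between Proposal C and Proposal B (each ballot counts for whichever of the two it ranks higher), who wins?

Proposal B

Proposal C is ranked above Proposal B on 22 ballots; Proposal B above Proposal C on 41.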